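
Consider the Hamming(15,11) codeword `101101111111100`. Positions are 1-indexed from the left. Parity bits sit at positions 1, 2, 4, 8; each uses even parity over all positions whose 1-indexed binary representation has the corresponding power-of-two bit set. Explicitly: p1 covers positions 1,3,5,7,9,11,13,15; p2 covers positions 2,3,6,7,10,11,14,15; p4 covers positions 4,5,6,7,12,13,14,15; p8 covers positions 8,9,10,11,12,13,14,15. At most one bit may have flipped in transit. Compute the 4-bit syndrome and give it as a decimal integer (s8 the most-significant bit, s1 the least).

s1: b1⊕b3⊕b5⊕b7⊕b9⊕b11⊕b13⊕b15 = 1⊕1⊕0⊕1⊕1⊕1⊕1⊕0 = 0
s2: b2⊕b3⊕b6⊕b7⊕b10⊕b11⊕b14⊕b15 = 0⊕1⊕1⊕1⊕1⊕1⊕0⊕0 = 1
s4: b4⊕b5⊕b6⊕b7⊕b12⊕b13⊕b14⊕b15 = 1⊕0⊕1⊕1⊕1⊕1⊕0⊕0 = 1
s8: b8⊕b9⊕b10⊕b11⊕b12⊕b13⊕b14⊕b15 = 1⊕1⊕1⊕1⊕1⊕1⊕0⊕0 = 0
Syndrome (s8...s1) = 0110 → position 6.

6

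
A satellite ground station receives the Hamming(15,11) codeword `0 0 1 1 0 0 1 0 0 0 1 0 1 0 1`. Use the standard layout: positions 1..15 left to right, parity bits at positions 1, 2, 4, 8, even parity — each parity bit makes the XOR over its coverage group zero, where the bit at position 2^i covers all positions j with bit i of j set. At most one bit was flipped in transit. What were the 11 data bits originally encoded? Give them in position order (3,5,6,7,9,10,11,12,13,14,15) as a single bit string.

s1: b1⊕b3⊕b5⊕b7⊕b9⊕b11⊕b13⊕b15 = 0⊕1⊕0⊕1⊕0⊕1⊕1⊕1 = 1
s2: b2⊕b3⊕b6⊕b7⊕b10⊕b11⊕b14⊕b15 = 0⊕1⊕0⊕1⊕0⊕1⊕0⊕1 = 0
s4: b4⊕b5⊕b6⊕b7⊕b12⊕b13⊕b14⊕b15 = 1⊕0⊕0⊕1⊕0⊕1⊕0⊕1 = 0
s8: b8⊕b9⊕b10⊕b11⊕b12⊕b13⊕b14⊕b15 = 0⊕0⊕0⊕1⊕0⊕1⊕0⊕1 = 1
Syndrome (s8...s1) = 1001 → position 9.
Flip bit 9: corrected codeword = 001100101010101
Data bits at positions 3,5,6,7,9,10,11,12,13,14,15: 10011010101

10011010101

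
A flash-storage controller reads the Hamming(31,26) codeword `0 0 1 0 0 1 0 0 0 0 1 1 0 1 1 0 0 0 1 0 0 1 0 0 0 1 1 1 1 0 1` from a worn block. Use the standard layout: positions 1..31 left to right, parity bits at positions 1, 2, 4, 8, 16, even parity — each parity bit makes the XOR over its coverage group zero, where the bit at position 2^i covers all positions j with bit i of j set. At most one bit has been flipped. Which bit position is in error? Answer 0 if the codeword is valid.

25

s1: b1⊕b3⊕b5⊕b7⊕b9⊕b11⊕b13⊕b15⊕b17⊕b19⊕b21⊕b23⊕b25⊕b27⊕b29⊕b31 = 0⊕1⊕0⊕0⊕0⊕1⊕0⊕1⊕0⊕1⊕0⊕0⊕0⊕1⊕1⊕1 = 1
s2: b2⊕b3⊕b6⊕b7⊕b10⊕b11⊕b14⊕b15⊕b18⊕b19⊕b22⊕b23⊕b26⊕b27⊕b30⊕b31 = 0⊕1⊕1⊕0⊕0⊕1⊕1⊕1⊕0⊕1⊕1⊕0⊕1⊕1⊕0⊕1 = 0
s4: b4⊕b5⊕b6⊕b7⊕b12⊕b13⊕b14⊕b15⊕b20⊕b21⊕b22⊕b23⊕b28⊕b29⊕b30⊕b31 = 0⊕0⊕1⊕0⊕1⊕0⊕1⊕1⊕0⊕0⊕1⊕0⊕1⊕1⊕0⊕1 = 0
s8: b8⊕b9⊕b10⊕b11⊕b12⊕b13⊕b14⊕b15⊕b24⊕b25⊕b26⊕b27⊕b28⊕b29⊕b30⊕b31 = 0⊕0⊕0⊕1⊕1⊕0⊕1⊕1⊕0⊕0⊕1⊕1⊕1⊕1⊕0⊕1 = 1
s16: b16⊕b17⊕b18⊕b19⊕b20⊕b21⊕b22⊕b23⊕b24⊕b25⊕b26⊕b27⊕b28⊕b29⊕b30⊕b31 = 0⊕0⊕0⊕1⊕0⊕0⊕1⊕0⊕0⊕0⊕1⊕1⊕1⊕1⊕0⊕1 = 1
Syndrome (s16...s1) = 11001 → position 25.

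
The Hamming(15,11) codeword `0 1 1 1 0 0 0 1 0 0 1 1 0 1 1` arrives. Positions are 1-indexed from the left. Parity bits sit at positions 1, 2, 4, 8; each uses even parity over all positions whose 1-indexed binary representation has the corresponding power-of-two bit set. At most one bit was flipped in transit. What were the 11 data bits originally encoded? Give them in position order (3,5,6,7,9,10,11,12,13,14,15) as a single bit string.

s1: b1⊕b3⊕b5⊕b7⊕b9⊕b11⊕b13⊕b15 = 0⊕1⊕0⊕0⊕0⊕1⊕0⊕1 = 1
s2: b2⊕b3⊕b6⊕b7⊕b10⊕b11⊕b14⊕b15 = 1⊕1⊕0⊕0⊕0⊕1⊕1⊕1 = 1
s4: b4⊕b5⊕b6⊕b7⊕b12⊕b13⊕b14⊕b15 = 1⊕0⊕0⊕0⊕1⊕0⊕1⊕1 = 0
s8: b8⊕b9⊕b10⊕b11⊕b12⊕b13⊕b14⊕b15 = 1⊕0⊕0⊕1⊕1⊕0⊕1⊕1 = 1
Syndrome (s8...s1) = 1011 → position 11.
Flip bit 11: corrected codeword = 011100010001011
Data bits at positions 3,5,6,7,9,10,11,12,13,14,15: 10000001011

10000001011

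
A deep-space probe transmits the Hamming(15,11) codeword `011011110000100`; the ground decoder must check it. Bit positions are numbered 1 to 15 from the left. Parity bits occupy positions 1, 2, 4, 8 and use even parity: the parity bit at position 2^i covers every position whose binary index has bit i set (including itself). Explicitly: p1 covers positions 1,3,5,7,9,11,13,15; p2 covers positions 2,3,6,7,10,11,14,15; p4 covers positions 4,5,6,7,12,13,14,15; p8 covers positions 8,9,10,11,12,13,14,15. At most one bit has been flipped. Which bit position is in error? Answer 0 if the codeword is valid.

0

s1: b1⊕b3⊕b5⊕b7⊕b9⊕b11⊕b13⊕b15 = 0⊕1⊕1⊕1⊕0⊕0⊕1⊕0 = 0
s2: b2⊕b3⊕b6⊕b7⊕b10⊕b11⊕b14⊕b15 = 1⊕1⊕1⊕1⊕0⊕0⊕0⊕0 = 0
s4: b4⊕b5⊕b6⊕b7⊕b12⊕b13⊕b14⊕b15 = 0⊕1⊕1⊕1⊕0⊕1⊕0⊕0 = 0
s8: b8⊕b9⊕b10⊕b11⊕b12⊕b13⊕b14⊕b15 = 1⊕0⊕0⊕0⊕0⊕1⊕0⊕0 = 0
Syndrome (s8...s1) = 0000 → position 0 (no error).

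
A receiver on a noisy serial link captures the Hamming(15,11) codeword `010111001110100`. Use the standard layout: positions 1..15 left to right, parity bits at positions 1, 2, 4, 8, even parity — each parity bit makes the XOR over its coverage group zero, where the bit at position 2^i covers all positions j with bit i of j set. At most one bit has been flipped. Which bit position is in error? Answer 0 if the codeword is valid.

0

s1: b1⊕b3⊕b5⊕b7⊕b9⊕b11⊕b13⊕b15 = 0⊕0⊕1⊕0⊕1⊕1⊕1⊕0 = 0
s2: b2⊕b3⊕b6⊕b7⊕b10⊕b11⊕b14⊕b15 = 1⊕0⊕1⊕0⊕1⊕1⊕0⊕0 = 0
s4: b4⊕b5⊕b6⊕b7⊕b12⊕b13⊕b14⊕b15 = 1⊕1⊕1⊕0⊕0⊕1⊕0⊕0 = 0
s8: b8⊕b9⊕b10⊕b11⊕b12⊕b13⊕b14⊕b15 = 0⊕1⊕1⊕1⊕0⊕1⊕0⊕0 = 0
Syndrome (s8...s1) = 0000 → position 0 (no error).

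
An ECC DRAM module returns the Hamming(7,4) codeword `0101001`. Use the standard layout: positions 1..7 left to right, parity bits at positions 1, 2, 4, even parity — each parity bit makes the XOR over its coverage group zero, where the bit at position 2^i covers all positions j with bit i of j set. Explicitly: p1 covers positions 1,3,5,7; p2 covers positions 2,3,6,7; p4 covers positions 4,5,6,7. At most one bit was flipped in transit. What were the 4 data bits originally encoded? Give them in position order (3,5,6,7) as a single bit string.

s1: b1⊕b3⊕b5⊕b7 = 0⊕0⊕0⊕1 = 1
s2: b2⊕b3⊕b6⊕b7 = 1⊕0⊕0⊕1 = 0
s4: b4⊕b5⊕b6⊕b7 = 1⊕0⊕0⊕1 = 0
Syndrome (s4...s1) = 001 → position 1.
Flip bit 1: corrected codeword = 1101001
Data bits at positions 3,5,6,7: 0001

0001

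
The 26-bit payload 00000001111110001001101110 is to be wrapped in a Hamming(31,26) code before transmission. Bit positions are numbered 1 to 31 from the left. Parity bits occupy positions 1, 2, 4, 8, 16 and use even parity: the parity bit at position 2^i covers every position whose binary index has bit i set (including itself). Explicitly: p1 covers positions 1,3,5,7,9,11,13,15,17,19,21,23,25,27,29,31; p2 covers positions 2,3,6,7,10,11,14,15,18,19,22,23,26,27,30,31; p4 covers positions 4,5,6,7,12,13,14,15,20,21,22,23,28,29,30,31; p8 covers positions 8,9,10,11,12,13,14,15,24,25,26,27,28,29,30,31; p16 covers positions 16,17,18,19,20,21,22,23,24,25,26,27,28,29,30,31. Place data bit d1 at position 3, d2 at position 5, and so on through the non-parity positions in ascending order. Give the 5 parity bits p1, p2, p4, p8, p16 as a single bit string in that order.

Place data bits at non-power-of-two positions: b3=0, b5=0, b6=0, b7=0, b9=0, b10=0, b11=0, b12=1, b13=1, b14=1, b15=1, b17=1, b18=1, b19=0, b20=0, b21=0, b22=1, b23=0, b24=0, b25=1, b26=1, b27=0, b28=1, b29=1, b30=1, b31=0.
p1 = XOR of data positions {3,5,7,9,11,13,15,17,19,21,23,25,27,29,31} = 0⊕0⊕0⊕0⊕0⊕1⊕1⊕1⊕0⊕0⊕0⊕1⊕0⊕1⊕0 = 1
p2 = XOR of data positions {3,6,7,10,11,14,15,18,19,22,23,26,27,30,31} = 0⊕0⊕0⊕0⊕0⊕1⊕1⊕1⊕0⊕1⊕0⊕1⊕0⊕1⊕0 = 0
p4 = XOR of data positions {5,6,7,12,13,14,15,20,21,22,23,28,29,30,31} = 0⊕0⊕0⊕1⊕1⊕1⊕1⊕0⊕0⊕1⊕0⊕1⊕1⊕1⊕0 = 0
p8 = XOR of data positions {9,10,11,12,13,14,15,24,25,26,27,28,29,30,31} = 0⊕0⊕0⊕1⊕1⊕1⊕1⊕0⊕1⊕1⊕0⊕1⊕1⊕1⊕0 = 1
p16 = XOR of data positions {17,18,19,20,21,22,23,24,25,26,27,28,29,30,31} = 1⊕1⊕0⊕0⊕0⊕1⊕0⊕0⊕1⊕1⊕0⊕1⊕1⊕1⊕0 = 0
Parity bits p1,p2,p4,p8,p16 = 10010

10010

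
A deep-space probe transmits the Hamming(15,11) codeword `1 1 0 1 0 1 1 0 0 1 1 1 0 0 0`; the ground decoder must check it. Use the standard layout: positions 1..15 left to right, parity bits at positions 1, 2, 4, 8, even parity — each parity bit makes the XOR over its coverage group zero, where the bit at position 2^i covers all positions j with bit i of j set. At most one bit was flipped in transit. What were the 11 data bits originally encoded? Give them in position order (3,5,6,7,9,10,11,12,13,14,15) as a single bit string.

s1: b1⊕b3⊕b5⊕b7⊕b9⊕b11⊕b13⊕b15 = 1⊕0⊕0⊕1⊕0⊕1⊕0⊕0 = 1
s2: b2⊕b3⊕b6⊕b7⊕b10⊕b11⊕b14⊕b15 = 1⊕0⊕1⊕1⊕1⊕1⊕0⊕0 = 1
s4: b4⊕b5⊕b6⊕b7⊕b12⊕b13⊕b14⊕b15 = 1⊕0⊕1⊕1⊕1⊕0⊕0⊕0 = 0
s8: b8⊕b9⊕b10⊕b11⊕b12⊕b13⊕b14⊕b15 = 0⊕0⊕1⊕1⊕1⊕0⊕0⊕0 = 1
Syndrome (s8...s1) = 1011 → position 11.
Flip bit 11: corrected codeword = 110101100101000
Data bits at positions 3,5,6,7,9,10,11,12,13,14,15: 00110101000

00110101000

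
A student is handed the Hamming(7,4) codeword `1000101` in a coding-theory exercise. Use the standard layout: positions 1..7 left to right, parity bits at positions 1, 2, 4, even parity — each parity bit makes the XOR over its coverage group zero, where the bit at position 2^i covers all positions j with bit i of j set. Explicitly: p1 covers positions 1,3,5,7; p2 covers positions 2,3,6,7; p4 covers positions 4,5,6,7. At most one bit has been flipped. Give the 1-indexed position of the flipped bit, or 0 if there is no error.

s1: b1⊕b3⊕b5⊕b7 = 1⊕0⊕1⊕1 = 1
s2: b2⊕b3⊕b6⊕b7 = 0⊕0⊕0⊕1 = 1
s4: b4⊕b5⊕b6⊕b7 = 0⊕1⊕0⊕1 = 0
Syndrome (s4...s1) = 011 → position 3.

3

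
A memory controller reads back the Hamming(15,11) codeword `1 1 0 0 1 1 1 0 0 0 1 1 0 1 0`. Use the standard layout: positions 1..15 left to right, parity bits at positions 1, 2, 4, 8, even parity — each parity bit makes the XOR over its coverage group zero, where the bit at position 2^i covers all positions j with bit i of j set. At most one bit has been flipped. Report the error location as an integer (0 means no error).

14

s1: b1⊕b3⊕b5⊕b7⊕b9⊕b11⊕b13⊕b15 = 1⊕0⊕1⊕1⊕0⊕1⊕0⊕0 = 0
s2: b2⊕b3⊕b6⊕b7⊕b10⊕b11⊕b14⊕b15 = 1⊕0⊕1⊕1⊕0⊕1⊕1⊕0 = 1
s4: b4⊕b5⊕b6⊕b7⊕b12⊕b13⊕b14⊕b15 = 0⊕1⊕1⊕1⊕1⊕0⊕1⊕0 = 1
s8: b8⊕b9⊕b10⊕b11⊕b12⊕b13⊕b14⊕b15 = 0⊕0⊕0⊕1⊕1⊕0⊕1⊕0 = 1
Syndrome (s8...s1) = 1110 → position 14.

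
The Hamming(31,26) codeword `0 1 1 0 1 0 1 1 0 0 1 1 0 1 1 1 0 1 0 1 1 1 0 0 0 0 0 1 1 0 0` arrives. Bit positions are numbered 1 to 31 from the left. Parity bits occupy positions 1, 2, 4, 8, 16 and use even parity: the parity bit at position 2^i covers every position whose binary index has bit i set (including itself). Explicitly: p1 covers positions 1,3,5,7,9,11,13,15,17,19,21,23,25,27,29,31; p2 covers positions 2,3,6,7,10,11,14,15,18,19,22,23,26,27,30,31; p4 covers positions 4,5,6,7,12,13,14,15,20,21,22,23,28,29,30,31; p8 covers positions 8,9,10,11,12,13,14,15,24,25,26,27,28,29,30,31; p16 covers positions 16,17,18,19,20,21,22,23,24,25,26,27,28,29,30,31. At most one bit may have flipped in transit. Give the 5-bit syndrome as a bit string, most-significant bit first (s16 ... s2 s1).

s1: b1⊕b3⊕b5⊕b7⊕b9⊕b11⊕b13⊕b15⊕b17⊕b19⊕b21⊕b23⊕b25⊕b27⊕b29⊕b31 = 0⊕1⊕1⊕1⊕0⊕1⊕0⊕1⊕0⊕0⊕1⊕0⊕0⊕0⊕1⊕0 = 1
s2: b2⊕b3⊕b6⊕b7⊕b10⊕b11⊕b14⊕b15⊕b18⊕b19⊕b22⊕b23⊕b26⊕b27⊕b30⊕b31 = 1⊕1⊕0⊕1⊕0⊕1⊕1⊕1⊕1⊕0⊕1⊕0⊕0⊕0⊕0⊕0 = 0
s4: b4⊕b5⊕b6⊕b7⊕b12⊕b13⊕b14⊕b15⊕b20⊕b21⊕b22⊕b23⊕b28⊕b29⊕b30⊕b31 = 0⊕1⊕0⊕1⊕1⊕0⊕1⊕1⊕1⊕1⊕1⊕0⊕1⊕1⊕0⊕0 = 0
s8: b8⊕b9⊕b10⊕b11⊕b12⊕b13⊕b14⊕b15⊕b24⊕b25⊕b26⊕b27⊕b28⊕b29⊕b30⊕b31 = 1⊕0⊕0⊕1⊕1⊕0⊕1⊕1⊕0⊕0⊕0⊕0⊕1⊕1⊕0⊕0 = 1
s16: b16⊕b17⊕b18⊕b19⊕b20⊕b21⊕b22⊕b23⊕b24⊕b25⊕b26⊕b27⊕b28⊕b29⊕b30⊕b31 = 1⊕0⊕1⊕0⊕1⊕1⊕1⊕0⊕0⊕0⊕0⊕0⊕1⊕1⊕0⊕0 = 1
Syndrome (s16...s1) = 11001 → position 25.

11001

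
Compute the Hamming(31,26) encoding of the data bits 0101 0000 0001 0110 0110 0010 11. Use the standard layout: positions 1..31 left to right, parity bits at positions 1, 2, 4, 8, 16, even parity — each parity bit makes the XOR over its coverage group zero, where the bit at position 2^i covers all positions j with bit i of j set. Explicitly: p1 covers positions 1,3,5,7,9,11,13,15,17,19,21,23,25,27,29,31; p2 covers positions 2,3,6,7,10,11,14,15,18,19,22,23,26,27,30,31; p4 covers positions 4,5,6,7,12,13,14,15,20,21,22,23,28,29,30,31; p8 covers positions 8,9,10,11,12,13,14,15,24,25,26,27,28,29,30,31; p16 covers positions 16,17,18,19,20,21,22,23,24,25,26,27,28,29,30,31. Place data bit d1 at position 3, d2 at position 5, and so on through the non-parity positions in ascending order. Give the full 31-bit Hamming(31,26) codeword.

0101101000000000101100110001011

Place data bits at non-power-of-two positions: b3=0, b5=1, b6=0, b7=1, b9=0, b10=0, b11=0, b12=0, b13=0, b14=0, b15=0, b17=1, b18=0, b19=1, b20=1, b21=0, b22=0, b23=1, b24=1, b25=0, b26=0, b27=0, b28=1, b29=0, b30=1, b31=1.
p1 = XOR of data positions {3,5,7,9,11,13,15,17,19,21,23,25,27,29,31} = 0⊕1⊕1⊕0⊕0⊕0⊕0⊕1⊕1⊕0⊕1⊕0⊕0⊕0⊕1 = 0
p2 = XOR of data positions {3,6,7,10,11,14,15,18,19,22,23,26,27,30,31} = 0⊕0⊕1⊕0⊕0⊕0⊕0⊕0⊕1⊕0⊕1⊕0⊕0⊕1⊕1 = 1
p4 = XOR of data positions {5,6,7,12,13,14,15,20,21,22,23,28,29,30,31} = 1⊕0⊕1⊕0⊕0⊕0⊕0⊕1⊕0⊕0⊕1⊕1⊕0⊕1⊕1 = 1
p8 = XOR of data positions {9,10,11,12,13,14,15,24,25,26,27,28,29,30,31} = 0⊕0⊕0⊕0⊕0⊕0⊕0⊕1⊕0⊕0⊕0⊕1⊕0⊕1⊕1 = 0
p16 = XOR of data positions {17,18,19,20,21,22,23,24,25,26,27,28,29,30,31} = 1⊕0⊕1⊕1⊕0⊕0⊕1⊕1⊕0⊕0⊕0⊕1⊕0⊕1⊕1 = 0
Codeword b1..b31 = 0101101000000000101100110001011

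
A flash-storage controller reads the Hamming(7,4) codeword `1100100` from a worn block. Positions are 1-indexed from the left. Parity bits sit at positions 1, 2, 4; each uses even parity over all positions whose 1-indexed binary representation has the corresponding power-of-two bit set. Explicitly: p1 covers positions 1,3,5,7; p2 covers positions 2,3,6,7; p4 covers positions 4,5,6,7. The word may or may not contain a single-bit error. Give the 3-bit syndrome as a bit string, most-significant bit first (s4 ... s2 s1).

s1: b1⊕b3⊕b5⊕b7 = 1⊕0⊕1⊕0 = 0
s2: b2⊕b3⊕b6⊕b7 = 1⊕0⊕0⊕0 = 1
s4: b4⊕b5⊕b6⊕b7 = 0⊕1⊕0⊕0 = 1
Syndrome (s4...s1) = 110 → position 6.

110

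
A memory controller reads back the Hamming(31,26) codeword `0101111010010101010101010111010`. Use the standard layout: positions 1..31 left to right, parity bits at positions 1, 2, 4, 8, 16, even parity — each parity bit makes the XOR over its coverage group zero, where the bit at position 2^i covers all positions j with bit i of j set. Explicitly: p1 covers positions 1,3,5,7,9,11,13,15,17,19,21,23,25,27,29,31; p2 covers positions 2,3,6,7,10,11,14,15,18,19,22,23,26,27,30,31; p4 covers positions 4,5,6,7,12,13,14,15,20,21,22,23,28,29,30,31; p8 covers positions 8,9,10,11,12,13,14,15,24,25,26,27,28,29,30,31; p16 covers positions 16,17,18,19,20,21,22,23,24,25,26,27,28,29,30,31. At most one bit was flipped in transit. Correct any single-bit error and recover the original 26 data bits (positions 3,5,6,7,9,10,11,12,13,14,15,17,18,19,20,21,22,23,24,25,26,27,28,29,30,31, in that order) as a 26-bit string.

s1: b1⊕b3⊕b5⊕b7⊕b9⊕b11⊕b13⊕b15⊕b17⊕b19⊕b21⊕b23⊕b25⊕b27⊕b29⊕b31 = 0⊕0⊕1⊕1⊕1⊕0⊕0⊕0⊕0⊕0⊕0⊕0⊕0⊕1⊕0⊕0 = 0
s2: b2⊕b3⊕b6⊕b7⊕b10⊕b11⊕b14⊕b15⊕b18⊕b19⊕b22⊕b23⊕b26⊕b27⊕b30⊕b31 = 1⊕0⊕1⊕1⊕0⊕0⊕1⊕0⊕1⊕0⊕1⊕0⊕1⊕1⊕1⊕0 = 1
s4: b4⊕b5⊕b6⊕b7⊕b12⊕b13⊕b14⊕b15⊕b20⊕b21⊕b22⊕b23⊕b28⊕b29⊕b30⊕b31 = 1⊕1⊕1⊕1⊕1⊕0⊕1⊕0⊕1⊕0⊕1⊕0⊕1⊕0⊕1⊕0 = 0
s8: b8⊕b9⊕b10⊕b11⊕b12⊕b13⊕b14⊕b15⊕b24⊕b25⊕b26⊕b27⊕b28⊕b29⊕b30⊕b31 = 0⊕1⊕0⊕0⊕1⊕0⊕1⊕0⊕1⊕0⊕1⊕1⊕1⊕0⊕1⊕0 = 0
s16: b16⊕b17⊕b18⊕b19⊕b20⊕b21⊕b22⊕b23⊕b24⊕b25⊕b26⊕b27⊕b28⊕b29⊕b30⊕b31 = 1⊕0⊕1⊕0⊕1⊕0⊕1⊕0⊕1⊕0⊕1⊕1⊕1⊕0⊕1⊕0 = 1
Syndrome (s16...s1) = 10010 → position 18.
Flip bit 18: corrected codeword = 0101111010010101000101010111010
Data bits at positions 3,5,6,7,9,10,11,12,13,14,15,17,18,19,20,21,22,23,24,25,26,27,28,29,30,31: 01111001010000101010111010

01111001010000101010111010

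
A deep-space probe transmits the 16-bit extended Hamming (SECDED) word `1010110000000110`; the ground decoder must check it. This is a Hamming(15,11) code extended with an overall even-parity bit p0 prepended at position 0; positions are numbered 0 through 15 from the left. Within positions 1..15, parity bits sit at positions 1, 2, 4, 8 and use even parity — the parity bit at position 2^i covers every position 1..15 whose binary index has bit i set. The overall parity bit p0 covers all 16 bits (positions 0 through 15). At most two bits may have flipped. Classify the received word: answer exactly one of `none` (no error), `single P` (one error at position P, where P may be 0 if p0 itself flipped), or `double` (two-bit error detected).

s1: b1⊕b3⊕b5⊕b7⊕b9⊕b11⊕b13⊕b15 = 0⊕0⊕1⊕0⊕0⊕0⊕1⊕0 = 0
s2: b2⊕b3⊕b6⊕b7⊕b10⊕b11⊕b14⊕b15 = 1⊕0⊕0⊕0⊕0⊕0⊕1⊕0 = 0
s4: b4⊕b5⊕b6⊕b7⊕b12⊕b13⊕b14⊕b15 = 1⊕1⊕0⊕0⊕0⊕1⊕1⊕0 = 0
s8: b8⊕b9⊕b10⊕b11⊕b12⊕b13⊕b14⊕b15 = 0⊕0⊕0⊕0⊕0⊕1⊕1⊕0 = 0
Syndrome (s8...s1) = 0000 → position 0 (no error).
Overall parity (XOR of all 16 bits, including p0): 1⊕0⊕1⊕0⊕1⊕1⊕0⊕0⊕0⊕0⊕0⊕0⊕0⊕1⊕1⊕0 = 0
Overall=0, syndrome position=0 → no error.

none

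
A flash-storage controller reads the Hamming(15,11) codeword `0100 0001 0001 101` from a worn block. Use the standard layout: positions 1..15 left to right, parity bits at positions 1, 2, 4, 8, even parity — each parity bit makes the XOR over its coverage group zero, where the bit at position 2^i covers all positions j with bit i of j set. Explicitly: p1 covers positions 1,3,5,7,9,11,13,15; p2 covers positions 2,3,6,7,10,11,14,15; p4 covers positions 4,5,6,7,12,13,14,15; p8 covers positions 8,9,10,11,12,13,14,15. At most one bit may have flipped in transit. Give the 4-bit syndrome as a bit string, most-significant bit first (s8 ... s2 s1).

0100

s1: b1⊕b3⊕b5⊕b7⊕b9⊕b11⊕b13⊕b15 = 0⊕0⊕0⊕0⊕0⊕0⊕1⊕1 = 0
s2: b2⊕b3⊕b6⊕b7⊕b10⊕b11⊕b14⊕b15 = 1⊕0⊕0⊕0⊕0⊕0⊕0⊕1 = 0
s4: b4⊕b5⊕b6⊕b7⊕b12⊕b13⊕b14⊕b15 = 0⊕0⊕0⊕0⊕1⊕1⊕0⊕1 = 1
s8: b8⊕b9⊕b10⊕b11⊕b12⊕b13⊕b14⊕b15 = 1⊕0⊕0⊕0⊕1⊕1⊕0⊕1 = 0
Syndrome (s8...s1) = 0100 → position 4.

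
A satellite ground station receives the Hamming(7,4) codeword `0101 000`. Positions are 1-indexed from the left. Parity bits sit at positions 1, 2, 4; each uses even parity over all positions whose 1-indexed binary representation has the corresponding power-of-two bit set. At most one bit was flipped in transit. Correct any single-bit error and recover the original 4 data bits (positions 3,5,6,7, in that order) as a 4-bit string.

0010

s1: b1⊕b3⊕b5⊕b7 = 0⊕0⊕0⊕0 = 0
s2: b2⊕b3⊕b6⊕b7 = 1⊕0⊕0⊕0 = 1
s4: b4⊕b5⊕b6⊕b7 = 1⊕0⊕0⊕0 = 1
Syndrome (s4...s1) = 110 → position 6.
Flip bit 6: corrected codeword = 0101010
Data bits at positions 3,5,6,7: 0010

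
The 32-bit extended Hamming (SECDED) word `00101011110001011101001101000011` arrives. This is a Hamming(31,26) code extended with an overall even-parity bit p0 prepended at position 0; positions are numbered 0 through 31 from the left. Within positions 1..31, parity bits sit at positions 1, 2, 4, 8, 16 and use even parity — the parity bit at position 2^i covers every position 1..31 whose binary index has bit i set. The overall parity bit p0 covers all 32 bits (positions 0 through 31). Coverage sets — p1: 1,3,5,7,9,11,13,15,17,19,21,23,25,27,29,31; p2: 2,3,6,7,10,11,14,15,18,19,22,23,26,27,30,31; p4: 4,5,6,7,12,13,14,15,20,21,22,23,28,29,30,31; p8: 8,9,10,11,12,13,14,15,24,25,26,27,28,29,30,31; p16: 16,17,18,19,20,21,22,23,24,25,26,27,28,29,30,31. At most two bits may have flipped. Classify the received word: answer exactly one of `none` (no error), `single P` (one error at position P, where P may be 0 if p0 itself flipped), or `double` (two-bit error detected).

double

s1: b1⊕b3⊕b5⊕b7⊕b9⊕b11⊕b13⊕b15⊕b17⊕b19⊕b21⊕b23⊕b25⊕b27⊕b29⊕b31 = 0⊕0⊕0⊕1⊕1⊕0⊕1⊕1⊕1⊕1⊕0⊕1⊕1⊕0⊕0⊕1 = 1
s2: b2⊕b3⊕b6⊕b7⊕b10⊕b11⊕b14⊕b15⊕b18⊕b19⊕b22⊕b23⊕b26⊕b27⊕b30⊕b31 = 1⊕0⊕1⊕1⊕0⊕0⊕0⊕1⊕0⊕1⊕1⊕1⊕0⊕0⊕1⊕1 = 1
s4: b4⊕b5⊕b6⊕b7⊕b12⊕b13⊕b14⊕b15⊕b20⊕b21⊕b22⊕b23⊕b28⊕b29⊕b30⊕b31 = 1⊕0⊕1⊕1⊕0⊕1⊕0⊕1⊕0⊕0⊕1⊕1⊕0⊕0⊕1⊕1 = 1
s8: b8⊕b9⊕b10⊕b11⊕b12⊕b13⊕b14⊕b15⊕b24⊕b25⊕b26⊕b27⊕b28⊕b29⊕b30⊕b31 = 1⊕1⊕0⊕0⊕0⊕1⊕0⊕1⊕0⊕1⊕0⊕0⊕0⊕0⊕1⊕1 = 1
s16: b16⊕b17⊕b18⊕b19⊕b20⊕b21⊕b22⊕b23⊕b24⊕b25⊕b26⊕b27⊕b28⊕b29⊕b30⊕b31 = 1⊕1⊕0⊕1⊕0⊕0⊕1⊕1⊕0⊕1⊕0⊕0⊕0⊕0⊕1⊕1 = 0
Syndrome (s16...s1) = 01111 → position 15.
Overall parity (XOR of all 32 bits, including p0): 0⊕0⊕1⊕0⊕1⊕0⊕1⊕1⊕1⊕1⊕0⊕0⊕0⊕1⊕0⊕1⊕1⊕1⊕0⊕1⊕0⊕0⊕1⊕1⊕0⊕1⊕0⊕0⊕0⊕0⊕1⊕1 = 0
Overall=0, syndrome position=15 → double-bit error detected (uncorrectable).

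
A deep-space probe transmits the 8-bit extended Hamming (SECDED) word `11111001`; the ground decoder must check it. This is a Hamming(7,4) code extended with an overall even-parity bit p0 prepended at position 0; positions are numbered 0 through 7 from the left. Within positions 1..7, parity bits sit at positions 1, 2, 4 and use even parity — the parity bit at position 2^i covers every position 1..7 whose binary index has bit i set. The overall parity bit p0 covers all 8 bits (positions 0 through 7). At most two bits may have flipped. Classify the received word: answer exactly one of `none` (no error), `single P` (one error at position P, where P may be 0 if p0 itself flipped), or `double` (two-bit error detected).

s1: b1⊕b3⊕b5⊕b7 = 1⊕1⊕0⊕1 = 1
s2: b2⊕b3⊕b6⊕b7 = 1⊕1⊕0⊕1 = 1
s4: b4⊕b5⊕b6⊕b7 = 1⊕0⊕0⊕1 = 0
Syndrome (s4...s1) = 011 → position 3.
Overall parity (XOR of all 8 bits, including p0): 1⊕1⊕1⊕1⊕1⊕0⊕0⊕1 = 0
Overall=0, syndrome position=3 → double-bit error detected (uncorrectable).

double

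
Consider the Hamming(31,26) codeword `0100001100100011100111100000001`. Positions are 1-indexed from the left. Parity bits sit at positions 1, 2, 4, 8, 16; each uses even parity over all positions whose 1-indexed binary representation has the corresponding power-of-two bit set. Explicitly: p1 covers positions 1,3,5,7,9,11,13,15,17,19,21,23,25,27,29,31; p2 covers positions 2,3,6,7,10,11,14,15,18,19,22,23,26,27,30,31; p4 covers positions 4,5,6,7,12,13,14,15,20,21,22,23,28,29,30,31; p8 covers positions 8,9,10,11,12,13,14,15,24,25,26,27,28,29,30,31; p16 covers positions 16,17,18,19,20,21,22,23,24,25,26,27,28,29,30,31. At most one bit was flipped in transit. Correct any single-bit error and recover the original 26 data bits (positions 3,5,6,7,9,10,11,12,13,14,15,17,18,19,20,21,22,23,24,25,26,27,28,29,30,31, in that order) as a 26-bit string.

00010010001100111000000001

s1: b1⊕b3⊕b5⊕b7⊕b9⊕b11⊕b13⊕b15⊕b17⊕b19⊕b21⊕b23⊕b25⊕b27⊕b29⊕b31 = 0⊕0⊕0⊕1⊕0⊕1⊕0⊕1⊕1⊕0⊕1⊕1⊕0⊕0⊕0⊕1 = 1
s2: b2⊕b3⊕b6⊕b7⊕b10⊕b11⊕b14⊕b15⊕b18⊕b19⊕b22⊕b23⊕b26⊕b27⊕b30⊕b31 = 1⊕0⊕0⊕1⊕0⊕1⊕0⊕1⊕0⊕0⊕1⊕1⊕0⊕0⊕0⊕1 = 1
s4: b4⊕b5⊕b6⊕b7⊕b12⊕b13⊕b14⊕b15⊕b20⊕b21⊕b22⊕b23⊕b28⊕b29⊕b30⊕b31 = 0⊕0⊕0⊕1⊕0⊕0⊕0⊕1⊕1⊕1⊕1⊕1⊕0⊕0⊕0⊕1 = 1
s8: b8⊕b9⊕b10⊕b11⊕b12⊕b13⊕b14⊕b15⊕b24⊕b25⊕b26⊕b27⊕b28⊕b29⊕b30⊕b31 = 1⊕0⊕0⊕1⊕0⊕0⊕0⊕1⊕0⊕0⊕0⊕0⊕0⊕0⊕0⊕1 = 0
s16: b16⊕b17⊕b18⊕b19⊕b20⊕b21⊕b22⊕b23⊕b24⊕b25⊕b26⊕b27⊕b28⊕b29⊕b30⊕b31 = 1⊕1⊕0⊕0⊕1⊕1⊕1⊕1⊕0⊕0⊕0⊕0⊕0⊕0⊕0⊕1 = 1
Syndrome (s16...s1) = 10111 → position 23.
Flip bit 23: corrected codeword = 0100001100100011100111000000001
Data bits at positions 3,5,6,7,9,10,11,12,13,14,15,17,18,19,20,21,22,23,24,25,26,27,28,29,30,31: 00010010001100111000000001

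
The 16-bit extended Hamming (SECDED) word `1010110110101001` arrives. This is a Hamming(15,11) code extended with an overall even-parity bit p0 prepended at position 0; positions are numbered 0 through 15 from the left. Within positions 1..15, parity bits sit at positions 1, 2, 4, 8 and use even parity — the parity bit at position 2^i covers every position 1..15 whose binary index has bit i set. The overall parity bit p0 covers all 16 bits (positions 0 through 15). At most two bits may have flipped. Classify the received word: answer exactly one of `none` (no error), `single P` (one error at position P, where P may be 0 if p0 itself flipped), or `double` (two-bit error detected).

s1: b1⊕b3⊕b5⊕b7⊕b9⊕b11⊕b13⊕b15 = 0⊕0⊕1⊕1⊕0⊕0⊕0⊕1 = 1
s2: b2⊕b3⊕b6⊕b7⊕b10⊕b11⊕b14⊕b15 = 1⊕0⊕0⊕1⊕1⊕0⊕0⊕1 = 0
s4: b4⊕b5⊕b6⊕b7⊕b12⊕b13⊕b14⊕b15 = 1⊕1⊕0⊕1⊕1⊕0⊕0⊕1 = 1
s8: b8⊕b9⊕b10⊕b11⊕b12⊕b13⊕b14⊕b15 = 1⊕0⊕1⊕0⊕1⊕0⊕0⊕1 = 0
Syndrome (s8...s1) = 0101 → position 5.
Overall parity (XOR of all 16 bits, including p0): 1⊕0⊕1⊕0⊕1⊕1⊕0⊕1⊕1⊕0⊕1⊕0⊕1⊕0⊕0⊕1 = 1
Overall=1, syndrome position=5 → single-bit error at position 5.

single 5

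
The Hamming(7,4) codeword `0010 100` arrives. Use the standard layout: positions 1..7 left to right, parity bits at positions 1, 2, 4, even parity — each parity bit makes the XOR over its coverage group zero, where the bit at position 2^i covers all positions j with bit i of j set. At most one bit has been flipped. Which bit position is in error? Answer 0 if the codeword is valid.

6

s1: b1⊕b3⊕b5⊕b7 = 0⊕1⊕1⊕0 = 0
s2: b2⊕b3⊕b6⊕b7 = 0⊕1⊕0⊕0 = 1
s4: b4⊕b5⊕b6⊕b7 = 0⊕1⊕0⊕0 = 1
Syndrome (s4...s1) = 110 → position 6.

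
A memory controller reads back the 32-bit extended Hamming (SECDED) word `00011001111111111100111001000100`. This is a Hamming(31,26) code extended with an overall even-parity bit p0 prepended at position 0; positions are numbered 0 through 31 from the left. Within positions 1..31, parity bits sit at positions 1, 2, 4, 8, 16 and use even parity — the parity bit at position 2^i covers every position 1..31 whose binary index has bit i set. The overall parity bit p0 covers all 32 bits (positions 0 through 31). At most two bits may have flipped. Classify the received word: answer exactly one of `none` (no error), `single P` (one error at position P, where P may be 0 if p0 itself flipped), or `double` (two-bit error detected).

s1: b1⊕b3⊕b5⊕b7⊕b9⊕b11⊕b13⊕b15⊕b17⊕b19⊕b21⊕b23⊕b25⊕b27⊕b29⊕b31 = 0⊕1⊕0⊕1⊕1⊕1⊕1⊕1⊕1⊕0⊕1⊕0⊕1⊕0⊕1⊕0 = 0
s2: b2⊕b3⊕b6⊕b7⊕b10⊕b11⊕b14⊕b15⊕b18⊕b19⊕b22⊕b23⊕b26⊕b27⊕b30⊕b31 = 0⊕1⊕0⊕1⊕1⊕1⊕1⊕1⊕0⊕0⊕1⊕0⊕0⊕0⊕0⊕0 = 1
s4: b4⊕b5⊕b6⊕b7⊕b12⊕b13⊕b14⊕b15⊕b20⊕b21⊕b22⊕b23⊕b28⊕b29⊕b30⊕b31 = 1⊕0⊕0⊕1⊕1⊕1⊕1⊕1⊕1⊕1⊕1⊕0⊕0⊕1⊕0⊕0 = 0
s8: b8⊕b9⊕b10⊕b11⊕b12⊕b13⊕b14⊕b15⊕b24⊕b25⊕b26⊕b27⊕b28⊕b29⊕b30⊕b31 = 1⊕1⊕1⊕1⊕1⊕1⊕1⊕1⊕0⊕1⊕0⊕0⊕0⊕1⊕0⊕0 = 0
s16: b16⊕b17⊕b18⊕b19⊕b20⊕b21⊕b22⊕b23⊕b24⊕b25⊕b26⊕b27⊕b28⊕b29⊕b30⊕b31 = 1⊕1⊕0⊕0⊕1⊕1⊕1⊕0⊕0⊕1⊕0⊕0⊕0⊕1⊕0⊕0 = 1
Syndrome (s16...s1) = 10010 → position 18.
Overall parity (XOR of all 32 bits, including p0): 0⊕0⊕0⊕1⊕1⊕0⊕0⊕1⊕1⊕1⊕1⊕1⊕1⊕1⊕1⊕1⊕1⊕1⊕0⊕0⊕1⊕1⊕1⊕0⊕0⊕1⊕0⊕0⊕0⊕1⊕0⊕0 = 0
Overall=0, syndrome position=18 → double-bit error detected (uncorrectable).

double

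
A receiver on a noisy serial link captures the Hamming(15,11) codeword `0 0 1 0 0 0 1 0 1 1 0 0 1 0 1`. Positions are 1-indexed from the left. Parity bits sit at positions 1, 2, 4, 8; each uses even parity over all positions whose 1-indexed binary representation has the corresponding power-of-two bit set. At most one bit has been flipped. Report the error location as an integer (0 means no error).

5

s1: b1⊕b3⊕b5⊕b7⊕b9⊕b11⊕b13⊕b15 = 0⊕1⊕0⊕1⊕1⊕0⊕1⊕1 = 1
s2: b2⊕b3⊕b6⊕b7⊕b10⊕b11⊕b14⊕b15 = 0⊕1⊕0⊕1⊕1⊕0⊕0⊕1 = 0
s4: b4⊕b5⊕b6⊕b7⊕b12⊕b13⊕b14⊕b15 = 0⊕0⊕0⊕1⊕0⊕1⊕0⊕1 = 1
s8: b8⊕b9⊕b10⊕b11⊕b12⊕b13⊕b14⊕b15 = 0⊕1⊕1⊕0⊕0⊕1⊕0⊕1 = 0
Syndrome (s8...s1) = 0101 → position 5.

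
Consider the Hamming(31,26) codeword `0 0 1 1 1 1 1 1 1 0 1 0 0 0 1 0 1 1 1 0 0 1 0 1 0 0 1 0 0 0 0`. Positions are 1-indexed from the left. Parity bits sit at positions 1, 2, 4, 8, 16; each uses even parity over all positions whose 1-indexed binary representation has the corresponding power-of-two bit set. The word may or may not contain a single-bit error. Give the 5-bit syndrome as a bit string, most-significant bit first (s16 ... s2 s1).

s1: b1⊕b3⊕b5⊕b7⊕b9⊕b11⊕b13⊕b15⊕b17⊕b19⊕b21⊕b23⊕b25⊕b27⊕b29⊕b31 = 0⊕1⊕1⊕1⊕1⊕1⊕0⊕1⊕1⊕1⊕0⊕0⊕0⊕1⊕0⊕0 = 1
s2: b2⊕b3⊕b6⊕b7⊕b10⊕b11⊕b14⊕b15⊕b18⊕b19⊕b22⊕b23⊕b26⊕b27⊕b30⊕b31 = 0⊕1⊕1⊕1⊕0⊕1⊕0⊕1⊕1⊕1⊕1⊕0⊕0⊕1⊕0⊕0 = 1
s4: b4⊕b5⊕b6⊕b7⊕b12⊕b13⊕b14⊕b15⊕b20⊕b21⊕b22⊕b23⊕b28⊕b29⊕b30⊕b31 = 1⊕1⊕1⊕1⊕0⊕0⊕0⊕1⊕0⊕0⊕1⊕0⊕0⊕0⊕0⊕0 = 0
s8: b8⊕b9⊕b10⊕b11⊕b12⊕b13⊕b14⊕b15⊕b24⊕b25⊕b26⊕b27⊕b28⊕b29⊕b30⊕b31 = 1⊕1⊕0⊕1⊕0⊕0⊕0⊕1⊕1⊕0⊕0⊕1⊕0⊕0⊕0⊕0 = 0
s16: b16⊕b17⊕b18⊕b19⊕b20⊕b21⊕b22⊕b23⊕b24⊕b25⊕b26⊕b27⊕b28⊕b29⊕b30⊕b31 = 0⊕1⊕1⊕1⊕0⊕0⊕1⊕0⊕1⊕0⊕0⊕1⊕0⊕0⊕0⊕0 = 0
Syndrome (s16...s1) = 00011 → position 3.

00011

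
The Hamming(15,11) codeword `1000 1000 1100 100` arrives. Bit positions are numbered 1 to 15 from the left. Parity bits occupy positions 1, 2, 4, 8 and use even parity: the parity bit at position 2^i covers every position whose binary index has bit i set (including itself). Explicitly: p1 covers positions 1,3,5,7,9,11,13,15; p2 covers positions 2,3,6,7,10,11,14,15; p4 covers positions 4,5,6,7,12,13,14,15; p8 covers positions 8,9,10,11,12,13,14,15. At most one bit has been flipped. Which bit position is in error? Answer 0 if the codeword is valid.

10

s1: b1⊕b3⊕b5⊕b7⊕b9⊕b11⊕b13⊕b15 = 1⊕0⊕1⊕0⊕1⊕0⊕1⊕0 = 0
s2: b2⊕b3⊕b6⊕b7⊕b10⊕b11⊕b14⊕b15 = 0⊕0⊕0⊕0⊕1⊕0⊕0⊕0 = 1
s4: b4⊕b5⊕b6⊕b7⊕b12⊕b13⊕b14⊕b15 = 0⊕1⊕0⊕0⊕0⊕1⊕0⊕0 = 0
s8: b8⊕b9⊕b10⊕b11⊕b12⊕b13⊕b14⊕b15 = 0⊕1⊕1⊕0⊕0⊕1⊕0⊕0 = 1
Syndrome (s8...s1) = 1010 → position 10.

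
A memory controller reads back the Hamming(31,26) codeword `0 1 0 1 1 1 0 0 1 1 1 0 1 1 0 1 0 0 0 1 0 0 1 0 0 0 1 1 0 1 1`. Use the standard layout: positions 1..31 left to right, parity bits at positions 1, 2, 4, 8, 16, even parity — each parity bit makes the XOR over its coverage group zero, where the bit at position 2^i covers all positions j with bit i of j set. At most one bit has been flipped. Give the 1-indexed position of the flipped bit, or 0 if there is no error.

s1: b1⊕b3⊕b5⊕b7⊕b9⊕b11⊕b13⊕b15⊕b17⊕b19⊕b21⊕b23⊕b25⊕b27⊕b29⊕b31 = 0⊕0⊕1⊕0⊕1⊕1⊕1⊕0⊕0⊕0⊕0⊕1⊕0⊕1⊕0⊕1 = 1
s2: b2⊕b3⊕b6⊕b7⊕b10⊕b11⊕b14⊕b15⊕b18⊕b19⊕b22⊕b23⊕b26⊕b27⊕b30⊕b31 = 1⊕0⊕1⊕0⊕1⊕1⊕1⊕0⊕0⊕0⊕0⊕1⊕0⊕1⊕1⊕1 = 1
s4: b4⊕b5⊕b6⊕b7⊕b12⊕b13⊕b14⊕b15⊕b20⊕b21⊕b22⊕b23⊕b28⊕b29⊕b30⊕b31 = 1⊕1⊕1⊕0⊕0⊕1⊕1⊕0⊕1⊕0⊕0⊕1⊕1⊕0⊕1⊕1 = 0
s8: b8⊕b9⊕b10⊕b11⊕b12⊕b13⊕b14⊕b15⊕b24⊕b25⊕b26⊕b27⊕b28⊕b29⊕b30⊕b31 = 0⊕1⊕1⊕1⊕0⊕1⊕1⊕0⊕0⊕0⊕0⊕1⊕1⊕0⊕1⊕1 = 1
s16: b16⊕b17⊕b18⊕b19⊕b20⊕b21⊕b22⊕b23⊕b24⊕b25⊕b26⊕b27⊕b28⊕b29⊕b30⊕b31 = 1⊕0⊕0⊕0⊕1⊕0⊕0⊕1⊕0⊕0⊕0⊕1⊕1⊕0⊕1⊕1 = 1
Syndrome (s16...s1) = 11011 → position 27.

27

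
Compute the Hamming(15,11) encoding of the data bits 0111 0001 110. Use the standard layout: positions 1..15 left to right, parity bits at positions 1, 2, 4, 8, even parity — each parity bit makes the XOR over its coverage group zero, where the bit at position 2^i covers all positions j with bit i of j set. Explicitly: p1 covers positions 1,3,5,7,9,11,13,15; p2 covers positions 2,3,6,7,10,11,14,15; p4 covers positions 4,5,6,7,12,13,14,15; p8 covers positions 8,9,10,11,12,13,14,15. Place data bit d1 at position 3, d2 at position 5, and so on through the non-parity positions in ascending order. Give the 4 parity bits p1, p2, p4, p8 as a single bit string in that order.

Place data bits at non-power-of-two positions: b3=0, b5=1, b6=1, b7=1, b9=0, b10=0, b11=0, b12=1, b13=1, b14=1, b15=0.
p1 = XOR of data positions {3,5,7,9,11,13,15} = 0⊕1⊕1⊕0⊕0⊕1⊕0 = 1
p2 = XOR of data positions {3,6,7,10,11,14,15} = 0⊕1⊕1⊕0⊕0⊕1⊕0 = 1
p4 = XOR of data positions {5,6,7,12,13,14,15} = 1⊕1⊕1⊕1⊕1⊕1⊕0 = 0
p8 = XOR of data positions {9,10,11,12,13,14,15} = 0⊕0⊕0⊕1⊕1⊕1⊕0 = 1
Parity bits p1,p2,p4,p8 = 1101

1101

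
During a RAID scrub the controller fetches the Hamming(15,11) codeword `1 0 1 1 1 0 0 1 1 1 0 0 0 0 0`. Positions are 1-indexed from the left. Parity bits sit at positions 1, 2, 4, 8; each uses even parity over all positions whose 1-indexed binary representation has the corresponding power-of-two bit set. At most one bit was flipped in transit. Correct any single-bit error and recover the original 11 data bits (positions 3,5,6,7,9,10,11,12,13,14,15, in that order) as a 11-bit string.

11001100000

s1: b1⊕b3⊕b5⊕b7⊕b9⊕b11⊕b13⊕b15 = 1⊕1⊕1⊕0⊕1⊕0⊕0⊕0 = 0
s2: b2⊕b3⊕b6⊕b7⊕b10⊕b11⊕b14⊕b15 = 0⊕1⊕0⊕0⊕1⊕0⊕0⊕0 = 0
s4: b4⊕b5⊕b6⊕b7⊕b12⊕b13⊕b14⊕b15 = 1⊕1⊕0⊕0⊕0⊕0⊕0⊕0 = 0
s8: b8⊕b9⊕b10⊕b11⊕b12⊕b13⊕b14⊕b15 = 1⊕1⊕1⊕0⊕0⊕0⊕0⊕0 = 1
Syndrome (s8...s1) = 1000 → position 8.
Flip bit 8: corrected codeword = 101110001100000
Data bits at positions 3,5,6,7,9,10,11,12,13,14,15: 11001100000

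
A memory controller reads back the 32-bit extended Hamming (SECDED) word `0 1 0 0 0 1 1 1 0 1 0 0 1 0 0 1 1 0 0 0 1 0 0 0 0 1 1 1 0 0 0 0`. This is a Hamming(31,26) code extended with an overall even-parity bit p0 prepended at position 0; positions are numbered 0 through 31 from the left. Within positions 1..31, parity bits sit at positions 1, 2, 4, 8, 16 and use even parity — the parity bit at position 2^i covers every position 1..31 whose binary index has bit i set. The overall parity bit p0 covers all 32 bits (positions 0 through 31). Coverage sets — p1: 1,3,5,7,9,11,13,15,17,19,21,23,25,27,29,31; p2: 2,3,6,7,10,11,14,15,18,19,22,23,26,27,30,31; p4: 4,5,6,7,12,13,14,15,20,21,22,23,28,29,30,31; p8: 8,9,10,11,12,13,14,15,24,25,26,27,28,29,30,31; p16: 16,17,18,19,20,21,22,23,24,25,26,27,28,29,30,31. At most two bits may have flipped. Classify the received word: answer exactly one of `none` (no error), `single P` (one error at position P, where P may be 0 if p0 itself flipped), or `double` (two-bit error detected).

s1: b1⊕b3⊕b5⊕b7⊕b9⊕b11⊕b13⊕b15⊕b17⊕b19⊕b21⊕b23⊕b25⊕b27⊕b29⊕b31 = 1⊕0⊕1⊕1⊕1⊕0⊕0⊕1⊕0⊕0⊕0⊕0⊕1⊕1⊕0⊕0 = 1
s2: b2⊕b3⊕b6⊕b7⊕b10⊕b11⊕b14⊕b15⊕b18⊕b19⊕b22⊕b23⊕b26⊕b27⊕b30⊕b31 = 0⊕0⊕1⊕1⊕0⊕0⊕0⊕1⊕0⊕0⊕0⊕0⊕1⊕1⊕0⊕0 = 1
s4: b4⊕b5⊕b6⊕b7⊕b12⊕b13⊕b14⊕b15⊕b20⊕b21⊕b22⊕b23⊕b28⊕b29⊕b30⊕b31 = 0⊕1⊕1⊕1⊕1⊕0⊕0⊕1⊕1⊕0⊕0⊕0⊕0⊕0⊕0⊕0 = 0
s8: b8⊕b9⊕b10⊕b11⊕b12⊕b13⊕b14⊕b15⊕b24⊕b25⊕b26⊕b27⊕b28⊕b29⊕b30⊕b31 = 0⊕1⊕0⊕0⊕1⊕0⊕0⊕1⊕0⊕1⊕1⊕1⊕0⊕0⊕0⊕0 = 0
s16: b16⊕b17⊕b18⊕b19⊕b20⊕b21⊕b22⊕b23⊕b24⊕b25⊕b26⊕b27⊕b28⊕b29⊕b30⊕b31 = 1⊕0⊕0⊕0⊕1⊕0⊕0⊕0⊕0⊕1⊕1⊕1⊕0⊕0⊕0⊕0 = 1
Syndrome (s16...s1) = 10011 → position 19.
Overall parity (XOR of all 32 bits, including p0): 0⊕1⊕0⊕0⊕0⊕1⊕1⊕1⊕0⊕1⊕0⊕0⊕1⊕0⊕0⊕1⊕1⊕0⊕0⊕0⊕1⊕0⊕0⊕0⊕0⊕1⊕1⊕1⊕0⊕0⊕0⊕0 = 0
Overall=0, syndrome position=19 → double-bit error detected (uncorrectable).

double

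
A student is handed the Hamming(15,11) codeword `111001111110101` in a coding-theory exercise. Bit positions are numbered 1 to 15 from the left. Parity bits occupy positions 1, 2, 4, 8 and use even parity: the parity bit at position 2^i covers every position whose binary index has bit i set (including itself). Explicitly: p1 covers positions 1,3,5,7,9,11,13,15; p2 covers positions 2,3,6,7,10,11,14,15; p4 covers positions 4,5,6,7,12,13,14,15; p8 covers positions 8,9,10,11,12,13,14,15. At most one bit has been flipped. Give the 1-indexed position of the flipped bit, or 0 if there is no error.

3

s1: b1⊕b3⊕b5⊕b7⊕b9⊕b11⊕b13⊕b15 = 1⊕1⊕0⊕1⊕1⊕1⊕1⊕1 = 1
s2: b2⊕b3⊕b6⊕b7⊕b10⊕b11⊕b14⊕b15 = 1⊕1⊕1⊕1⊕1⊕1⊕0⊕1 = 1
s4: b4⊕b5⊕b6⊕b7⊕b12⊕b13⊕b14⊕b15 = 0⊕0⊕1⊕1⊕0⊕1⊕0⊕1 = 0
s8: b8⊕b9⊕b10⊕b11⊕b12⊕b13⊕b14⊕b15 = 1⊕1⊕1⊕1⊕0⊕1⊕0⊕1 = 0
Syndrome (s8...s1) = 0011 → position 3.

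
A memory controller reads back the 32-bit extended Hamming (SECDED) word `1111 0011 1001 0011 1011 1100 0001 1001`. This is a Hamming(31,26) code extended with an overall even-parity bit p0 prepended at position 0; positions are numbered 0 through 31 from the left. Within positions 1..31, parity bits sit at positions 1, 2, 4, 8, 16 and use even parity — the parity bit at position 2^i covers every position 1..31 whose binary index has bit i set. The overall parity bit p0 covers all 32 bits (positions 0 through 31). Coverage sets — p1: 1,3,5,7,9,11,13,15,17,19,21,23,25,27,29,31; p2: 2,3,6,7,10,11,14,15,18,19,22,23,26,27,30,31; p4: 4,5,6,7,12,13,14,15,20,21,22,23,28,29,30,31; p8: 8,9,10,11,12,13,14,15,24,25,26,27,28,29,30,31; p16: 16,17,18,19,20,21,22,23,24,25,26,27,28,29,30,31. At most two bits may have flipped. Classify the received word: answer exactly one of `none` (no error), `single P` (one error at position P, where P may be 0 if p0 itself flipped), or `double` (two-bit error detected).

s1: b1⊕b3⊕b5⊕b7⊕b9⊕b11⊕b13⊕b15⊕b17⊕b19⊕b21⊕b23⊕b25⊕b27⊕b29⊕b31 = 1⊕1⊕0⊕1⊕0⊕1⊕0⊕1⊕0⊕1⊕1⊕0⊕0⊕1⊕0⊕1 = 1
s2: b2⊕b3⊕b6⊕b7⊕b10⊕b11⊕b14⊕b15⊕b18⊕b19⊕b22⊕b23⊕b26⊕b27⊕b30⊕b31 = 1⊕1⊕1⊕1⊕0⊕1⊕1⊕1⊕1⊕1⊕0⊕0⊕0⊕1⊕0⊕1 = 1
s4: b4⊕b5⊕b6⊕b7⊕b12⊕b13⊕b14⊕b15⊕b20⊕b21⊕b22⊕b23⊕b28⊕b29⊕b30⊕b31 = 0⊕0⊕1⊕1⊕0⊕0⊕1⊕1⊕1⊕1⊕0⊕0⊕1⊕0⊕0⊕1 = 0
s8: b8⊕b9⊕b10⊕b11⊕b12⊕b13⊕b14⊕b15⊕b24⊕b25⊕b26⊕b27⊕b28⊕b29⊕b30⊕b31 = 1⊕0⊕0⊕1⊕0⊕0⊕1⊕1⊕0⊕0⊕0⊕1⊕1⊕0⊕0⊕1 = 1
s16: b16⊕b17⊕b18⊕b19⊕b20⊕b21⊕b22⊕b23⊕b24⊕b25⊕b26⊕b27⊕b28⊕b29⊕b30⊕b31 = 1⊕0⊕1⊕1⊕1⊕1⊕0⊕0⊕0⊕0⊕0⊕1⊕1⊕0⊕0⊕1 = 0
Syndrome (s16...s1) = 01011 → position 11.
Overall parity (XOR of all 32 bits, including p0): 1⊕1⊕1⊕1⊕0⊕0⊕1⊕1⊕1⊕0⊕0⊕1⊕0⊕0⊕1⊕1⊕1⊕0⊕1⊕1⊕1⊕1⊕0⊕0⊕0⊕0⊕0⊕1⊕1⊕0⊕0⊕1 = 0
Overall=0, syndrome position=11 → double-bit error detected (uncorrectable).

double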